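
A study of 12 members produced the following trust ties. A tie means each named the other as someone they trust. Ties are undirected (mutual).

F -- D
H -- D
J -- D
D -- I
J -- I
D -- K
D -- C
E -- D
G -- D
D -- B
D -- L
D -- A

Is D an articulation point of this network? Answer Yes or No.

Removing D leaves {C} with no path to {E}, so the network splits into 10 components. D is a cut vertex.

Yes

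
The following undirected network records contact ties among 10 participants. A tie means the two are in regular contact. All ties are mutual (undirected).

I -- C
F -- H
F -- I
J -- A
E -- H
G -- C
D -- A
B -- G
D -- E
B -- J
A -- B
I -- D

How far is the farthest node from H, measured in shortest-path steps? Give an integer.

4

Distances from H: A:3, B:4, C:3, D:2, E:1, F:1, G:4, I:2, J:4.
The largest is 4 (to J, B, and G), so the eccentricity of H is 4.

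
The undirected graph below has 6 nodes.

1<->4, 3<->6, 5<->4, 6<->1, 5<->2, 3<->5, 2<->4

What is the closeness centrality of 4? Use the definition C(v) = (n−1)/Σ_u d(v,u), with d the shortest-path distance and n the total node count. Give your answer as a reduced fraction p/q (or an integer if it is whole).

Distances from 4: 1:1, 2:1, 3:2, 5:1, 6:2. Sum = 7.
n = 6, so closeness = 5/7.

5/7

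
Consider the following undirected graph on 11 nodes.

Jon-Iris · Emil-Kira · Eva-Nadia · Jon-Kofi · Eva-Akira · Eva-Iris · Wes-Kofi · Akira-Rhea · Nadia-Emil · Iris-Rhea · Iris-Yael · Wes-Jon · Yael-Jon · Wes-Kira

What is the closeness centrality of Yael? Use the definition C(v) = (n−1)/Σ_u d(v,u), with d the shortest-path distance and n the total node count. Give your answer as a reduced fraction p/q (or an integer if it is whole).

Distances from Yael: Akira:3, Emil:4, Eva:2, Iris:1, Jon:1, Kira:3, Kofi:2, Nadia:3, Rhea:2, Wes:2. Sum = 23.
n = 11, so closeness = 10/23.

10/23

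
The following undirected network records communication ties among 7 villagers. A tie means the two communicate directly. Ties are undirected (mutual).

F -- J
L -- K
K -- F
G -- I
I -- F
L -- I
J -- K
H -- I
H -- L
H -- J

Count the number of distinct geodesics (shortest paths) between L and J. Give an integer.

2

The shortest distance is 2. The length-2 paths are: L–H–J; L–K–J.
That gives 2 distinct shortest paths.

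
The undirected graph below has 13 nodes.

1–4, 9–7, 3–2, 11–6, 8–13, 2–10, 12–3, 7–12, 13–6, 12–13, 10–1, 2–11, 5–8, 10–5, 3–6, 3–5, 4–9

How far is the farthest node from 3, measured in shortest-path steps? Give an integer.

4

Distances from 3: 1:3, 2:1, 4:4, 5:1, 6:1, 7:2, 8:2, 9:3, 10:2, 11:2, 12:1, 13:2.
The largest is 4 (to 4), so the eccentricity of 3 is 4.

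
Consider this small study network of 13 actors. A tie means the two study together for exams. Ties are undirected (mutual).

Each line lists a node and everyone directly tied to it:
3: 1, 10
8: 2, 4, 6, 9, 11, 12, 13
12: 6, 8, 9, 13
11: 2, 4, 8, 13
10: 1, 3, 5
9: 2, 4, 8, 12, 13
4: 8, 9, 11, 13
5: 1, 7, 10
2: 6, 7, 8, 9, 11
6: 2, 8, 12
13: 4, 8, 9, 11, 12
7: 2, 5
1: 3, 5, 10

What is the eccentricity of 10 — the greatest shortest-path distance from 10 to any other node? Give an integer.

5

Distances from 10: 1:1, 2:3, 3:1, 4:5, 5:1, 6:4, 7:2, 8:4, 9:4, 11:4, 12:5, 13:5.
The largest is 5 (to 4, 12, and 13), so the eccentricity of 10 is 5.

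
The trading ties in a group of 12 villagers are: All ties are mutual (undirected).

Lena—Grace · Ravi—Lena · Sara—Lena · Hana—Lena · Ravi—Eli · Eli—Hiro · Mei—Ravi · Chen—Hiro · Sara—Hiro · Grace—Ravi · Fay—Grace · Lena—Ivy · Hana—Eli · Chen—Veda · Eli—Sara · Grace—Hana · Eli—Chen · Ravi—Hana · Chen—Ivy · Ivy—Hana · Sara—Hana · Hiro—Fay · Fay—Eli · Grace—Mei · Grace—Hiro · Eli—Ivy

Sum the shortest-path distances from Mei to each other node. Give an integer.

25

Distances from Mei: Chen:3, Eli:2, Fay:2, Grace:1, Hana:2, Hiro:2, Ivy:3, Lena:2, Ravi:1, Sara:3, Veda:4.
Sum = 3 + 2 + 2 + 1 + 2 + 2 + 3 + 2 + 1 + 3 + 4 = 25.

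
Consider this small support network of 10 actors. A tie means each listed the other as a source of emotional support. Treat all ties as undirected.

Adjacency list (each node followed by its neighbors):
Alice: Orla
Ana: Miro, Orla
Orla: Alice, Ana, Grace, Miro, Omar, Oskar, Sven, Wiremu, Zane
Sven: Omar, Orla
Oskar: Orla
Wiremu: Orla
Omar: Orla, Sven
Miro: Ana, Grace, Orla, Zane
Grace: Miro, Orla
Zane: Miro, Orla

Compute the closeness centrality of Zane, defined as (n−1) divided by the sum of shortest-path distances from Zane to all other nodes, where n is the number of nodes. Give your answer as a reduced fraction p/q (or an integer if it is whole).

9/16

Distances from Zane: Alice:2, Ana:2, Grace:2, Miro:1, Omar:2, Orla:1, Oskar:2, Sven:2, Wiremu:2. Sum = 16.
n = 10, so closeness = 9/16.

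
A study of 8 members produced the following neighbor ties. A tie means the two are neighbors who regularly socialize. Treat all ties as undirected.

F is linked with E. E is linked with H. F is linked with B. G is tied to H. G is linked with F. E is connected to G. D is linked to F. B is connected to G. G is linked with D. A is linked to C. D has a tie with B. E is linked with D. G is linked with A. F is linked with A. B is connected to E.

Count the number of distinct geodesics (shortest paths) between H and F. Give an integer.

2

The shortest distance is 2. The length-2 paths are: H–E–F; H–G–F.
That gives 2 distinct shortest paths.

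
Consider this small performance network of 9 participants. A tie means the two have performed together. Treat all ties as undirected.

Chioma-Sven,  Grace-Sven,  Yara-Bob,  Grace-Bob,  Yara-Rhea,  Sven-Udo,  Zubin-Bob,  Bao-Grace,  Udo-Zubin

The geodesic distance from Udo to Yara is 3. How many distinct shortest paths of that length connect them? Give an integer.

The shortest distance is 3, and the only length-3 path is Udo–Zubin–Bob–Yara. So there is exactly 1 shortest path.

1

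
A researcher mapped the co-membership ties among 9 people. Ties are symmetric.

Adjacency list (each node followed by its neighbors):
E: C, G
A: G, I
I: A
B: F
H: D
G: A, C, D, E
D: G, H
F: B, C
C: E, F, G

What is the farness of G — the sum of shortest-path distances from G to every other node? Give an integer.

13

Distances from G: A:1, B:3, C:1, D:1, E:1, F:2, H:2, I:2.
Sum = 1 + 3 + 1 + 1 + 1 + 2 + 2 + 2 = 13.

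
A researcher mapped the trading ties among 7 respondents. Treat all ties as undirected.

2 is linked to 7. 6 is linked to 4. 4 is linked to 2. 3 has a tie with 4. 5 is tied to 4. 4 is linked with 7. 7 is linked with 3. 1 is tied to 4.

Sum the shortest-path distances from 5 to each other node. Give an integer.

Distances from 5: 1:2, 2:2, 3:2, 4:1, 6:2, 7:2.
Sum = 2 + 2 + 2 + 1 + 2 + 2 = 11.

11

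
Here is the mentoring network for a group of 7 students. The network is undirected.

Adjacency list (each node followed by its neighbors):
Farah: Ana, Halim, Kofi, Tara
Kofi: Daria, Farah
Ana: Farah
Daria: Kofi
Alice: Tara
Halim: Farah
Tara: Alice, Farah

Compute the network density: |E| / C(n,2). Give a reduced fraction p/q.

There are 6 edges and 7 nodes, so the maximum possible is C(7,2) = 21.
Density = 6/21 = 2/7.

2/7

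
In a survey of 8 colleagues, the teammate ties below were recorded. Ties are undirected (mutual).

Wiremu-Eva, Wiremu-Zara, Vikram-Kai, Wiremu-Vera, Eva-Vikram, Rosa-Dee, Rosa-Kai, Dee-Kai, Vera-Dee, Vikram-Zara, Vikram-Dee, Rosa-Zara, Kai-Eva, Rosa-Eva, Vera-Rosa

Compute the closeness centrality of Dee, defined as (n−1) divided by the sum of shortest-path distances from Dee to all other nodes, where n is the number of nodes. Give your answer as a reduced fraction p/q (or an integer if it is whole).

7/10

Distances from Dee: Eva:2, Kai:1, Rosa:1, Vera:1, Vikram:1, Wiremu:2, Zara:2. Sum = 10.
n = 8, so closeness = 7/10.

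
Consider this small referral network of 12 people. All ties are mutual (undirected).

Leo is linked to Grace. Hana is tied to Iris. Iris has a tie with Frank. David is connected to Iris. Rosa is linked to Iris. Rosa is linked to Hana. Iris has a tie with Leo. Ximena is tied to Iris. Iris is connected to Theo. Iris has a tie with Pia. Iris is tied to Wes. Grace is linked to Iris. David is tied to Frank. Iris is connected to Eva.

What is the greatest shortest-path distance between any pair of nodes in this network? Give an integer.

2

Eccentricity of each node (its greatest distance to any other): David:2, Eva:2, Frank:2, Grace:2, Hana:2, Iris:1, Leo:2, Pia:2, Rosa:2, Theo:2, Wes:2, Ximena:2.
The maximum eccentricity is 2, realized for instance by the pair David–Ximena via David – Iris – Ximena. So the diameter is 2.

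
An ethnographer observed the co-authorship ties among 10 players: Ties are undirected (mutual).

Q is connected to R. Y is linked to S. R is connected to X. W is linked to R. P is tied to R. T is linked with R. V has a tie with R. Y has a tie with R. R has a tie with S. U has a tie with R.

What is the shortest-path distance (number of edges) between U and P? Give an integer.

2

One shortest route is U – R – P, which uses 2 edges, and U and P are not directly tied, so nothing shorter exists. So d(U,P) = 2.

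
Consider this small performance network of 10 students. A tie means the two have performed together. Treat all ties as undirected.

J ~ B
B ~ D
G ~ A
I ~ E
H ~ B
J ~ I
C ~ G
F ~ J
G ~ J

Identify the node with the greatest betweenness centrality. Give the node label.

J

Unnormalized betweenness of each node: A:0, B:15, C:0, D:0, E:0, F:0, G:15, H:0, I:8, J:29.
J has the largest value, 29, making it the main broker — the node through which the most shortest paths run.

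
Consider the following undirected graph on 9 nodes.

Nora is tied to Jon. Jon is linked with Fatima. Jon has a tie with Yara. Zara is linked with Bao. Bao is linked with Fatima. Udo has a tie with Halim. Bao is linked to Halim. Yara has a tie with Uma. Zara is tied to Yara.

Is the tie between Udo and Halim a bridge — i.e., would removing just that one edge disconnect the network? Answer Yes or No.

Yes

Without the Udo–Halim edge there is no alternate route between Udo and Halim, so the network disconnects. It is a bridge.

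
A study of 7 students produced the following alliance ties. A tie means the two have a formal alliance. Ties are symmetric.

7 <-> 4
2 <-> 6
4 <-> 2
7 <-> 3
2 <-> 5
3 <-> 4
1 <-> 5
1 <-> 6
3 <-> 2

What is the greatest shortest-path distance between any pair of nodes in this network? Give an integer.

4

Eccentricity of each node (its greatest distance to any other): 1:4, 2:2, 3:3, 4:3, 5:3, 6:3, 7:4.
The maximum eccentricity is 4, realized for instance by the pair 1–7 via 1 – 5 – 2 – 4 – 7. So the diameter is 4.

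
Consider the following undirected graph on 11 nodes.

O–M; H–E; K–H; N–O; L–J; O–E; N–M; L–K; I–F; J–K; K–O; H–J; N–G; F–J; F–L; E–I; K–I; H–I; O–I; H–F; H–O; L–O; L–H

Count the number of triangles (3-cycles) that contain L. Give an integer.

L's neighbors: F, H, J, K, and O.
Neighbor pairs that are themselves tied: L–F–H; L–F–J; L–H–J; L–H–K; L–H–O; L–J–K; L–K–O. Each forms one triangle with L, for 7 in total.

7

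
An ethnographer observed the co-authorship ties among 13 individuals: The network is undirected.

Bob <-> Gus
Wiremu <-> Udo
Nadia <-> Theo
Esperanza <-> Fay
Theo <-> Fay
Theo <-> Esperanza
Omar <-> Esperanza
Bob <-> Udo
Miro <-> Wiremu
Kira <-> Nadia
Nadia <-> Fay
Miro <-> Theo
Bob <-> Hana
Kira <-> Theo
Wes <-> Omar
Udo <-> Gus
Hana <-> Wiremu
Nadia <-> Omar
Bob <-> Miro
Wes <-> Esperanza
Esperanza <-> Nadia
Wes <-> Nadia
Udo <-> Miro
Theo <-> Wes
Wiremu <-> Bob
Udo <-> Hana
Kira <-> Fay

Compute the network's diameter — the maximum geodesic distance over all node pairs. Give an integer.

5

Eccentricity of each node (its greatest distance to any other): Bob:4, Esperanza:4, Fay:4, Gus:5, Hana:5, Kira:4, Miro:3, Nadia:4, Omar:5, Theo:3, Udo:4, Wes:4, Wiremu:4.
The maximum eccentricity is 5, realized for instance by the pair Hana–Omar via Hana – Bob – Miro – Theo – Esperanza – Omar. So the diameter is 5.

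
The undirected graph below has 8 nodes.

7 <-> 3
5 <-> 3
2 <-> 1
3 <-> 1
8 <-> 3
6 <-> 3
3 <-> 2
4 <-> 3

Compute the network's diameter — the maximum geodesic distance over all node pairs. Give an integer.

Eccentricity of each node (its greatest distance to any other): 1:2, 2:2, 3:1, 4:2, 5:2, 6:2, 7:2, 8:2.
The maximum eccentricity is 2, realized for instance by the pair 5–6 via 5 – 3 – 6. So the diameter is 2.

2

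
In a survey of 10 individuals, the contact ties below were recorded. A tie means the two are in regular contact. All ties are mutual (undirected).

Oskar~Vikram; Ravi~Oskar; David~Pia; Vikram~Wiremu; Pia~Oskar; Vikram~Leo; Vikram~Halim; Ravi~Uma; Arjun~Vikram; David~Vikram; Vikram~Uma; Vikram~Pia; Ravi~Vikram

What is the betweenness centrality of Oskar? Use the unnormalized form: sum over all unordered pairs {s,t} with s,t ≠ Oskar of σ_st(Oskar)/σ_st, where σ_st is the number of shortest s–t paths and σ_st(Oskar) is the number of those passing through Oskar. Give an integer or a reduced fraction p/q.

1/2

Pairs whose geodesics pass through Oskar — Pia–Ravi: 1/2.
All other pairs contribute 0.
Summing the contributions gives betweenness(Oskar) = 1/2.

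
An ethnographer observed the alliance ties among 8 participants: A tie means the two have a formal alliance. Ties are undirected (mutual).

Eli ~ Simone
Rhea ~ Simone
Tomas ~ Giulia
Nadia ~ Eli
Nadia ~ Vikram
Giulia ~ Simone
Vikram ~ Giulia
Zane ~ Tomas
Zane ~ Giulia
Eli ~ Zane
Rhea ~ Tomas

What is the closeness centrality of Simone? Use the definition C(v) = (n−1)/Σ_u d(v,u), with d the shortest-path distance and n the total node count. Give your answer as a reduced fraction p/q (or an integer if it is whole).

7/11

Distances from Simone: Eli:1, Giulia:1, Nadia:2, Rhea:1, Tomas:2, Vikram:2, Zane:2. Sum = 11.
n = 8, so closeness = 7/11.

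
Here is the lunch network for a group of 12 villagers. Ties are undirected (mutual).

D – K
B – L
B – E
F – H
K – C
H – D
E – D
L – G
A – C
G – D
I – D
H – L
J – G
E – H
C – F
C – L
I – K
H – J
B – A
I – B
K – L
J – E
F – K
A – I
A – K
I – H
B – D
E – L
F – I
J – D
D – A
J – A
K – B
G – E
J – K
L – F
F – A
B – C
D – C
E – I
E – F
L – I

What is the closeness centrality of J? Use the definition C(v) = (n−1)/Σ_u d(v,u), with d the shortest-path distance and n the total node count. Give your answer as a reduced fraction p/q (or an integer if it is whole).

Distances from J: A:1, B:2, C:2, D:1, E:1, F:2, G:1, H:1, I:2, K:1, L:2. Sum = 16.
n = 12, so closeness = 11/16.

11/16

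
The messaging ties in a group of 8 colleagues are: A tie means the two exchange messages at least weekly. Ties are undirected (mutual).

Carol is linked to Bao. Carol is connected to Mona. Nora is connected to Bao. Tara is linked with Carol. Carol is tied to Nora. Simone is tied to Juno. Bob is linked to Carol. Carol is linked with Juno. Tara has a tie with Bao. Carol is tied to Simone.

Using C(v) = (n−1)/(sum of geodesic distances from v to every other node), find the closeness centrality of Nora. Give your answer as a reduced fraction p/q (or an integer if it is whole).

7/12

Distances from Nora: Bao:1, Bob:2, Carol:1, Juno:2, Mona:2, Simone:2, Tara:2. Sum = 12.
n = 8, so closeness = 7/12.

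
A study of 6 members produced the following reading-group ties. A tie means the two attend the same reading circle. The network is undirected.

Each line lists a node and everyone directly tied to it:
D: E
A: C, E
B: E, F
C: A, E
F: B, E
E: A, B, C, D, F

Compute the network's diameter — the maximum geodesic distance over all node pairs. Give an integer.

2

Eccentricity of each node (its greatest distance to any other): A:2, B:2, C:2, D:2, E:1, F:2.
The maximum eccentricity is 2, realized for instance by the pair F–A via F – E – A. So the diameter is 2.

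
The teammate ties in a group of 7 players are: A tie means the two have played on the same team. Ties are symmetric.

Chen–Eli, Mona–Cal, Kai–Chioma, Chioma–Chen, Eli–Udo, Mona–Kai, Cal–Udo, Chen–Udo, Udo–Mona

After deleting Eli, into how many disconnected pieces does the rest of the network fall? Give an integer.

Eli's neighbors (Chen and Udo) remain reachable from one another through other ties, so the rest of the network stays in one piece.

1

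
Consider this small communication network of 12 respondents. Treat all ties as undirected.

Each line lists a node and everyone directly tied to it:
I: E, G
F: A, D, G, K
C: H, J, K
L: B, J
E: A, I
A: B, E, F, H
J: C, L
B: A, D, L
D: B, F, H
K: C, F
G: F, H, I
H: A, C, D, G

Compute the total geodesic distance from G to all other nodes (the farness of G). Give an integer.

Distances from G: A:2, B:3, C:2, D:2, E:2, F:1, H:1, I:1, J:3, K:2, L:4.
Sum = 2 + 3 + 2 + 2 + 2 + 1 + 1 + 1 + 3 + 2 + 4 = 23.

23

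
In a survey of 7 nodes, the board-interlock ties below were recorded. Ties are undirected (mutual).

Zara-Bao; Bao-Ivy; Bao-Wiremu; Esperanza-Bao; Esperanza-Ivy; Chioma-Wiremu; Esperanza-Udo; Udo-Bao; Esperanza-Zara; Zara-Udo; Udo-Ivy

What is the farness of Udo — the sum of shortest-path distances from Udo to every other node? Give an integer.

Distances from Udo: Bao:1, Chioma:3, Esperanza:1, Ivy:1, Wiremu:2, Zara:1.
Sum = 1 + 3 + 1 + 1 + 2 + 1 = 9.

9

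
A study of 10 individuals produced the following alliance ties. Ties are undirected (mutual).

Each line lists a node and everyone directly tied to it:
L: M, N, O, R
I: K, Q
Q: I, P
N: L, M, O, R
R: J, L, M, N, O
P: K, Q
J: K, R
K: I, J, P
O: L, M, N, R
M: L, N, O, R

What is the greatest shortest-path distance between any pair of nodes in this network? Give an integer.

Eccentricity of each node (its greatest distance to any other): I:4, J:3, K:3, L:5, M:5, N:5, O:5, P:4, Q:5, R:4.
The maximum eccentricity is 5, realized for instance by the pair Q–L via Q – P – K – J – R – L. So the diameter is 5.

5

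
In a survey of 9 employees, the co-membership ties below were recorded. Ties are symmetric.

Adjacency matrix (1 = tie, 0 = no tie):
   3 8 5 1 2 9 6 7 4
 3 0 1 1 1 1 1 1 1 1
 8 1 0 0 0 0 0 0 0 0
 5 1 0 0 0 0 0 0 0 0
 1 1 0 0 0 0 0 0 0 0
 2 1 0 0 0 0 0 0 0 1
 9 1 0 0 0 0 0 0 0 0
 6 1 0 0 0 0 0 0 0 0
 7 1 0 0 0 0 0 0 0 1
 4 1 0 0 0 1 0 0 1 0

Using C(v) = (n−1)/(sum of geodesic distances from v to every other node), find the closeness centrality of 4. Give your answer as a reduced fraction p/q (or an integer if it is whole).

8/13

Distances from 4: 1:2, 2:1, 3:1, 5:2, 6:2, 7:1, 8:2, 9:2. Sum = 13.
n = 9, so closeness = 8/13.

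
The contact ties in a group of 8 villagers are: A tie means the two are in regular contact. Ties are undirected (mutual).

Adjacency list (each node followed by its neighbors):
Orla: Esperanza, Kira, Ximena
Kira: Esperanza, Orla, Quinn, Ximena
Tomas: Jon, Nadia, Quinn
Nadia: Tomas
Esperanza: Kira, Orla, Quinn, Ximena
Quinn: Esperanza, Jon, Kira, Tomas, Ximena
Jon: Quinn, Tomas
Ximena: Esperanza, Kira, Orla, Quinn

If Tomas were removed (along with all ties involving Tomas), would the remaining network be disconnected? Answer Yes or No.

Removing Tomas leaves {Esperanza, Jon, Kira, Orla, Quinn, and Ximena} with no path to {Nadia}, so the network splits into 2 components. Tomas is a cut vertex.

Yes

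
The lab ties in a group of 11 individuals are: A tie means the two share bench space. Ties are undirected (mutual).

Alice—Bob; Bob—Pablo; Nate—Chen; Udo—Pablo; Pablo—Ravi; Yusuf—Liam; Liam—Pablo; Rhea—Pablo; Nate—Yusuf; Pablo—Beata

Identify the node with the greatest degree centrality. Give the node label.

Degrees — Alice:1, Beata:1, Bob:2, Chen:1, Liam:2, Nate:2, Pablo:6, Ravi:1, Rhea:1, Udo:1, Yusuf:2.
The maximum is 6, attained only by Pablo.

Pablo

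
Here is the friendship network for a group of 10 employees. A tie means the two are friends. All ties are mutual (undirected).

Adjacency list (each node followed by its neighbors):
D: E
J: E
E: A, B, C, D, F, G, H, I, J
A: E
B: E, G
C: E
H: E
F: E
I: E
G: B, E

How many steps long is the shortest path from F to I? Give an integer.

2

One shortest route is F – E – I, which uses 2 edges, and F and I are not directly tied, so nothing shorter exists. So d(F,I) = 2.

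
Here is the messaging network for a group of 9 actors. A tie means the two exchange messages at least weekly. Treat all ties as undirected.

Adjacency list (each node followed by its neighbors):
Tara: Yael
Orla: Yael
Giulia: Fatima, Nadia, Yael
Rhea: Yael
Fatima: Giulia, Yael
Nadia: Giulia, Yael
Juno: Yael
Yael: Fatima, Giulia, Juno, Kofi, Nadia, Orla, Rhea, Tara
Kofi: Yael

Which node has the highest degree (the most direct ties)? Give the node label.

Degrees — Fatima:2, Giulia:3, Juno:1, Kofi:1, Nadia:2, Orla:1, Rhea:1, Tara:1, Yael:8.
The maximum is 8, attained only by Yael.

Yael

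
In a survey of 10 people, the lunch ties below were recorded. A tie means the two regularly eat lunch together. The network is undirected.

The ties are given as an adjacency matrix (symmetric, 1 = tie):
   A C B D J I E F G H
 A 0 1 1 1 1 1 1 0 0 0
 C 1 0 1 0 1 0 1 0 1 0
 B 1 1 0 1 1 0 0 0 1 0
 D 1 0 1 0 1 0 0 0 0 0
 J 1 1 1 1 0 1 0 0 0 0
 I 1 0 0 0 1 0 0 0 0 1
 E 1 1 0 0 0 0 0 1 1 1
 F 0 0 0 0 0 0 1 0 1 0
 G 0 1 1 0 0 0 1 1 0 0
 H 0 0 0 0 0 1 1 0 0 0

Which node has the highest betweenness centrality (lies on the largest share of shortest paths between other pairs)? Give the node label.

Unnormalized betweenness of each node: A:419/60, B:13/4, C:27/10, D:0, E:43/5, F:0, G:91/30, H:7/6, I:77/30, J:27/10.
E has the largest value, 43/5, making it the main broker — the node through which the most shortest paths run.

E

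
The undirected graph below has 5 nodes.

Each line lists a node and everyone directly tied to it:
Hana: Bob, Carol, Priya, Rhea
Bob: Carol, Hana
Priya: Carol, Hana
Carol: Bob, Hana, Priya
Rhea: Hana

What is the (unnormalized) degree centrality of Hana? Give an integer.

Hana is directly tied to Bob, Carol, Priya, and Rhea. That is 4 neighbors, so the degree of Hana is 4.

4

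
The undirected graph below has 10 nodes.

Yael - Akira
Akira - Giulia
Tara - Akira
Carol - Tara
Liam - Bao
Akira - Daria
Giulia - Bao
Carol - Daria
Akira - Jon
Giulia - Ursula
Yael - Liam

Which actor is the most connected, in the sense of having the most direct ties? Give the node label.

Akira

Degrees — Akira:5, Bao:2, Carol:2, Daria:2, Giulia:3, Jon:1, Liam:2, Tara:2, Ursula:1, Yael:2.
The maximum is 5, attained only by Akira.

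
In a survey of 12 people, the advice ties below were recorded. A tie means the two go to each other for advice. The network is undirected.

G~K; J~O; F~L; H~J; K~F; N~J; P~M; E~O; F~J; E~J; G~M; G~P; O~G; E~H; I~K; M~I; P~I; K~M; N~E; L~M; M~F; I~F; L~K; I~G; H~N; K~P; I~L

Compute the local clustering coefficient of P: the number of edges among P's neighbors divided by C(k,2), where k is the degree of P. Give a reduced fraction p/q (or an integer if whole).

P's neighbors: G, I, K, and M (k = 4).
Possible neighbor pairs: C(4,2) = 6. Edges among them: G–I, G–K, G–M, I–K, I–M, K–M → e = 6.
Clustering(P) = 6/6 = 1.

1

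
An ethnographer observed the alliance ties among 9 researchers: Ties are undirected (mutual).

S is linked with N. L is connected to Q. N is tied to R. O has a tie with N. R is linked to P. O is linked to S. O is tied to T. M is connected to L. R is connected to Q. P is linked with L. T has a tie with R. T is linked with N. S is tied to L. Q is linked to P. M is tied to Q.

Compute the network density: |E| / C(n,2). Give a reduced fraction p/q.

There are 15 edges and 9 nodes, so the maximum possible is C(9,2) = 36.
Density = 15/36 = 5/12.

5/12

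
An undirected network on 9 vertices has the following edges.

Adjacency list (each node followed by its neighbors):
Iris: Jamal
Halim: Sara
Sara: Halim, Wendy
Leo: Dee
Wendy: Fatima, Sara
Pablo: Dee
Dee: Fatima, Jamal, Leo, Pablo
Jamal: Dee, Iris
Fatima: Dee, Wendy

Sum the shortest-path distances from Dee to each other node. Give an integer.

15

Distances from Dee: Fatima:1, Halim:4, Iris:2, Jamal:1, Leo:1, Pablo:1, Sara:3, Wendy:2.
Sum = 1 + 4 + 2 + 1 + 1 + 1 + 3 + 2 = 15.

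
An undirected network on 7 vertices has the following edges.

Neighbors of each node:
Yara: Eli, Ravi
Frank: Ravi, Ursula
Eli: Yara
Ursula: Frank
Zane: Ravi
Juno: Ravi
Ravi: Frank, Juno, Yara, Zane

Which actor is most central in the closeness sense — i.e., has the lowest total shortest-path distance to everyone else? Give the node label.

Ravi

Farness (sum of distances to all others) for each node — Eli:16, Frank:11, Juno:13, Ravi:8, Ursula:16, Yara:11, Zane:13.
The smallest farness is 8, for Ravi, so Ravi has the highest closeness.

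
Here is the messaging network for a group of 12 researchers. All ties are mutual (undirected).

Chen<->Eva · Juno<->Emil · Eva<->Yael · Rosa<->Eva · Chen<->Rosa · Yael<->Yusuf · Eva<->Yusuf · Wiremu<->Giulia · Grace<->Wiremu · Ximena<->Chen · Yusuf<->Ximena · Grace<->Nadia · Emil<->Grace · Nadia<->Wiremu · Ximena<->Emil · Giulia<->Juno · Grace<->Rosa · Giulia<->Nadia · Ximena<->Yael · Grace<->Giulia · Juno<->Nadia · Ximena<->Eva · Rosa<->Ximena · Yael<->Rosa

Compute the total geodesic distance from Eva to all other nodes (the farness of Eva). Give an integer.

Distances from Eva: Chen:1, Emil:2, Giulia:3, Grace:2, Juno:3, Nadia:3, Rosa:1, Wiremu:3, Ximena:1, Yael:1, Yusuf:1.
Sum = 1 + 2 + 3 + 2 + 3 + 3 + 1 + 3 + 1 + 1 + 1 = 21.

21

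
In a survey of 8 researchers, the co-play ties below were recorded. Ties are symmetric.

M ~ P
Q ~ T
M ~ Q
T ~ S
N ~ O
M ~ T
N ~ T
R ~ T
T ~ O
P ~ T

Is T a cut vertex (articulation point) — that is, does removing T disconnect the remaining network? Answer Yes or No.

Removing T leaves {S} with no path to {R}, so the network splits into 4 components. T is a cut vertex.

Yes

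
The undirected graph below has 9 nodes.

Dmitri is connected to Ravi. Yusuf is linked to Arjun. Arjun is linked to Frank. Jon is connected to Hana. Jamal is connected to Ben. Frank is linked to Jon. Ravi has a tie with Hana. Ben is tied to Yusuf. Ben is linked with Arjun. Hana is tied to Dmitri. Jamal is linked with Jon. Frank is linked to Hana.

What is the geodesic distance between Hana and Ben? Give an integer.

3

One shortest route is Hana – Jon – Jamal – Ben, which uses 3 edges, and at distance 2 from Hana we only reach {Arjun, Jamal}, which does not include Ben. So d(Hana,Ben) = 3.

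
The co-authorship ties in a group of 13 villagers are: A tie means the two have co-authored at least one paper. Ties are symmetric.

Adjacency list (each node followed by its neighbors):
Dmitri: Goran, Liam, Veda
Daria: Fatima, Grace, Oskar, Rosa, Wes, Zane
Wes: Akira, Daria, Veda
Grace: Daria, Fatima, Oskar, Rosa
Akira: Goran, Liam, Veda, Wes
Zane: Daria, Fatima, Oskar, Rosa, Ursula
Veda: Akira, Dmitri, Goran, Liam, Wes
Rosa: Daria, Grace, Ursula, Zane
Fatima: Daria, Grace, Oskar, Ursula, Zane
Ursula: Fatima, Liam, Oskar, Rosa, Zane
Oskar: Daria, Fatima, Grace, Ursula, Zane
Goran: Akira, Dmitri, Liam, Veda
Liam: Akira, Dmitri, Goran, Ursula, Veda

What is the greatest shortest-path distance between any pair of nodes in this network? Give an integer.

4

Eccentricity of each node (its greatest distance to any other): Akira:3, Daria:3, Dmitri:4, Fatima:3, Goran:4, Grace:4, Liam:3, Oskar:3, Rosa:3, Ursula:3, Veda:3, Wes:3, Zane:3.
The maximum eccentricity is 4, realized for instance by the pair Goran–Grace via Goran – Veda – Wes – Daria – Grace. So the diameter is 4.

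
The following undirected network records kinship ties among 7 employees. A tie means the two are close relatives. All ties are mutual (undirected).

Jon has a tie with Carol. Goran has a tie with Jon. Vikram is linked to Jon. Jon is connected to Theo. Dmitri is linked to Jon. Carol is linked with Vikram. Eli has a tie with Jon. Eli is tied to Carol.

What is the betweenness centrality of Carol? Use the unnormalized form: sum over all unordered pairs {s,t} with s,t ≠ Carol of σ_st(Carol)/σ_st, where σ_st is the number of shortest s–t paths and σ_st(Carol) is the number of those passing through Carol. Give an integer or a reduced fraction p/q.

Pairs whose geodesics pass through Carol — Vikram–Eli: 1/2.
All other pairs contribute 0.
Summing the contributions gives betweenness(Carol) = 1/2.

1/2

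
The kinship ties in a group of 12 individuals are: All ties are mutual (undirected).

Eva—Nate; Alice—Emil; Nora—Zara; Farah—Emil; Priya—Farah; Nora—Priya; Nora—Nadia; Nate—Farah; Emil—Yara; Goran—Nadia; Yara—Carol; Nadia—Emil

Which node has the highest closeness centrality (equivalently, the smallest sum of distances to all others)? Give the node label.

Farness (sum of distances to all others) for each node — Alice:30, Carol:38, Emil:20, Eva:40, Farah:22, Goran:33, Nadia:23, Nate:30, Nora:26, Priya:26, Yara:28, Zara:36.
The smallest farness is 20, for Emil, so Emil has the highest closeness.

Emil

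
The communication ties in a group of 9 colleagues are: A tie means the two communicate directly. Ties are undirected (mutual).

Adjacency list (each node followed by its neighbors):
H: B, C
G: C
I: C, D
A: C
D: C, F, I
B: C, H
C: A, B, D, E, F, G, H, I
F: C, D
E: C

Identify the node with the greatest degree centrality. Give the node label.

C

Degrees — A:1, B:2, C:8, D:3, E:1, F:2, G:1, H:2, I:2.
The maximum is 8, attained only by C.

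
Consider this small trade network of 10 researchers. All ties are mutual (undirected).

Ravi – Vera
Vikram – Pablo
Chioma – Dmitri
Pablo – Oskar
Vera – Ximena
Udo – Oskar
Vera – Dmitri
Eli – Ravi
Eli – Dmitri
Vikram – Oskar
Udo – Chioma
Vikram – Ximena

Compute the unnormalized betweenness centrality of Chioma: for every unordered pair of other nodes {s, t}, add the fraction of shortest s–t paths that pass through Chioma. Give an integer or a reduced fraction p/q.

41/6

Pairs whose geodesics pass through Chioma — Dmitri–Udo: 1; Dmitri–Oskar: 1; Dmitri–Pablo: 1/2; Udo–Vera: 1; Udo–Ravi: 2/2; Udo–Eli: 1; Oskar–Eli: 1; Pablo–Eli: 1/3.
All other pairs contribute 0.
Summing the contributions gives betweenness(Chioma) = 41/6.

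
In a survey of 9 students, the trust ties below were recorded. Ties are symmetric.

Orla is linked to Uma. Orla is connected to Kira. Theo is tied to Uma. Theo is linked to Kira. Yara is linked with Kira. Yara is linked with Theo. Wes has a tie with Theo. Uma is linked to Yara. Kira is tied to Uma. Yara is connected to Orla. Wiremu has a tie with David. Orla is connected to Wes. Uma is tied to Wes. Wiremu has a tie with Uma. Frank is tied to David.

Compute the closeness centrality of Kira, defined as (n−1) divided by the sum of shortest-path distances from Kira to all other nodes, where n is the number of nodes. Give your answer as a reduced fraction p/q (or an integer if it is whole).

8/15

Distances from Kira: David:3, Frank:4, Orla:1, Theo:1, Uma:1, Wes:2, Wiremu:2, Yara:1. Sum = 15.
n = 9, so closeness = 8/15.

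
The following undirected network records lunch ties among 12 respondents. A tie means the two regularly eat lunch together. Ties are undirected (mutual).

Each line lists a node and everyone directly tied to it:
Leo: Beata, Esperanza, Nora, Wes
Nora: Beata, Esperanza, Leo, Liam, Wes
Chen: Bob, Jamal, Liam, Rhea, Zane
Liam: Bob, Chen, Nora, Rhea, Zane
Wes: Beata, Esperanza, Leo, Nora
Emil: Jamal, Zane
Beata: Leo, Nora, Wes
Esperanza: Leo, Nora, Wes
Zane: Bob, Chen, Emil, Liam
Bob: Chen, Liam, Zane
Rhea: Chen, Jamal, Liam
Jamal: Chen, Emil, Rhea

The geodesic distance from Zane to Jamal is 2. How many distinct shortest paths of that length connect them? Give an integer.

2

The shortest distance is 2. The length-2 paths are: Zane–Emil–Jamal; Zane–Chen–Jamal.
That gives 2 distinct shortest paths.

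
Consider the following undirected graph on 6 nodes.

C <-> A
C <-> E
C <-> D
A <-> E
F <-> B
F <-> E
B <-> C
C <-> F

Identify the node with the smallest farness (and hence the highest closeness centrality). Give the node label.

Farness (sum of distances to all others) for each node — A:8, B:8, C:5, D:9, E:7, F:7.
The smallest farness is 5, for C, so C has the highest closeness.

C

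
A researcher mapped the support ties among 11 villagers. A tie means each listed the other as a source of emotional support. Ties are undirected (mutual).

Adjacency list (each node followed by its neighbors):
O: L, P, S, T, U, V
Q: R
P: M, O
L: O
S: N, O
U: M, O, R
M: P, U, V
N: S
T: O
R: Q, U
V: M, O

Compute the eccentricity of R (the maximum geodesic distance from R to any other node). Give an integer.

Distances from R: L:3, M:2, N:4, O:2, P:3, Q:1, S:3, T:3, U:1, V:3.
The largest is 4 (to N), so the eccentricity of R is 4.

4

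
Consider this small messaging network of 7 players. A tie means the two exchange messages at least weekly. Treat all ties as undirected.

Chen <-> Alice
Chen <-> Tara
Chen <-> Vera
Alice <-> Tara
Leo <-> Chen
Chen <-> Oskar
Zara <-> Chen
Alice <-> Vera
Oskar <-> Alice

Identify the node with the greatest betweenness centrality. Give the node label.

Chen

Unnormalized betweenness of each node: Alice:3/2, Chen:21/2, Leo:0, Oskar:0, Tara:0, Vera:0, Zara:0.
Chen has the largest value, 21/2, making it the main broker — the node through which the most shortest paths run.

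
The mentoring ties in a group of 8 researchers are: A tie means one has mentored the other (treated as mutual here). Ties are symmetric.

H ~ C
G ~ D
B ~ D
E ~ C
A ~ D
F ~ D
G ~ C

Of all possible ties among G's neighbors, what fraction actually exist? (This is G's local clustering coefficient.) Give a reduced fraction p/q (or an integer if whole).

0

G's neighbors: C and D (k = 2).
Possible neighbor pairs: C(2,2) = 1. Edges among them: none → e = 0.
Clustering(G) = 0/1.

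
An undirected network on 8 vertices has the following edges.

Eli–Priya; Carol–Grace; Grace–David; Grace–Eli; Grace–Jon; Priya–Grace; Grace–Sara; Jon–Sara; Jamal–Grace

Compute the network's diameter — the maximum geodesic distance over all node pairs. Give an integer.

Eccentricity of each node (its greatest distance to any other): Carol:2, David:2, Eli:2, Grace:1, Jamal:2, Jon:2, Priya:2, Sara:2.
The maximum eccentricity is 2, realized for instance by the pair Sara–Jamal via Sara – Grace – Jamal. So the diameter is 2.

2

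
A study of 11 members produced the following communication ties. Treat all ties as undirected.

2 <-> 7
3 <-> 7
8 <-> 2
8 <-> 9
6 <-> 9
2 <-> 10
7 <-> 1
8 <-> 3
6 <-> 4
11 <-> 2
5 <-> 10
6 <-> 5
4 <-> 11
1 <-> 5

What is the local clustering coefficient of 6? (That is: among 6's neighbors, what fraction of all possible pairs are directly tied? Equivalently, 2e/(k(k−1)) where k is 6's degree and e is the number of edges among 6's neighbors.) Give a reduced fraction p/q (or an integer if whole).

6's neighbors: 4, 5, and 9 (k = 3).
Possible neighbor pairs: C(3,2) = 3. Edges among them: none → e = 0.
Clustering(6) = 0/3 = 0.

0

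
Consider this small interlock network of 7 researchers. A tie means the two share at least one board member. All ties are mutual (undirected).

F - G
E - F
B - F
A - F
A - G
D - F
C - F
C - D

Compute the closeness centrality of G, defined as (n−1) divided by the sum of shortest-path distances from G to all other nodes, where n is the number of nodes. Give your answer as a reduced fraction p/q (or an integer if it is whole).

3/5

Distances from G: A:1, B:2, C:2, D:2, E:2, F:1. Sum = 10.
n = 7, so closeness = 6/10 = 3/5.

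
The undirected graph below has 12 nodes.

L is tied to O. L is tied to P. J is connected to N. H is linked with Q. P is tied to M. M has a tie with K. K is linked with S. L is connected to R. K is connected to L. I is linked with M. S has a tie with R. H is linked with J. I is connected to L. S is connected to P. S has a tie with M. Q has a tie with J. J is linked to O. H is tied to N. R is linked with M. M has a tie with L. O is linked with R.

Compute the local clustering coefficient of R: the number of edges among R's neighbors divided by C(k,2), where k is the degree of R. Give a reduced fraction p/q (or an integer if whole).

R's neighbors: L, M, O, and S (k = 4).
Possible neighbor pairs: C(4,2) = 6. Edges among them: L–M, L–O, M–S → e = 3.
Clustering(R) = 3/6 = 1/2.

1/2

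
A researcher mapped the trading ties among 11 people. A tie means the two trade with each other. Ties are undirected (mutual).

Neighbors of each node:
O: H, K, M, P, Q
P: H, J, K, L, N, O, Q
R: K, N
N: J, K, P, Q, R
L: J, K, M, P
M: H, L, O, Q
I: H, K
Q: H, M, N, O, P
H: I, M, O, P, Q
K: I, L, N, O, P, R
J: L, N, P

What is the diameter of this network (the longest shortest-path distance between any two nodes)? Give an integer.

Eccentricity of each node (its greatest distance to any other): H:3, I:3, J:3, K:2, L:2, M:3, N:2, O:2, P:2, Q:2, R:3.
The maximum eccentricity is 3, realized for instance by the pair H–R via H – O – K – R. So the diameter is 3.

3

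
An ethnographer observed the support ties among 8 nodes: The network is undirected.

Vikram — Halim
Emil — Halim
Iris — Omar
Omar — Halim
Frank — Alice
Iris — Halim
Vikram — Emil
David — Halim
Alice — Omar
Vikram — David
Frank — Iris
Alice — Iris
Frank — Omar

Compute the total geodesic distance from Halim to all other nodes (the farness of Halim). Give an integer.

9

Distances from Halim: Alice:2, David:1, Emil:1, Frank:2, Iris:1, Omar:1, Vikram:1.
Sum = 2 + 1 + 1 + 2 + 1 + 1 + 1 = 9.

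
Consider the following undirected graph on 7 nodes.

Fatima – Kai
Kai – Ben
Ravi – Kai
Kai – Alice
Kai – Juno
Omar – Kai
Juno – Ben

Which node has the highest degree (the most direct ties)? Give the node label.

Degrees — Alice:1, Ben:2, Fatima:1, Juno:2, Kai:6, Omar:1, Ravi:1.
The maximum is 6, attained only by Kai.

Kai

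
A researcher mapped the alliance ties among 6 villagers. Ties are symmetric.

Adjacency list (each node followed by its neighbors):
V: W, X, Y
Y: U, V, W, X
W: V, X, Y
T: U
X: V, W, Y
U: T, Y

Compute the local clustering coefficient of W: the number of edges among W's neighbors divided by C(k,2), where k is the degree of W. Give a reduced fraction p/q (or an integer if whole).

W's neighbors: V, X, and Y (k = 3).
Possible neighbor pairs: C(3,2) = 3. Edges among them: V–X, V–Y, X–Y → e = 3.
Clustering(W) = 3/3 = 1.

1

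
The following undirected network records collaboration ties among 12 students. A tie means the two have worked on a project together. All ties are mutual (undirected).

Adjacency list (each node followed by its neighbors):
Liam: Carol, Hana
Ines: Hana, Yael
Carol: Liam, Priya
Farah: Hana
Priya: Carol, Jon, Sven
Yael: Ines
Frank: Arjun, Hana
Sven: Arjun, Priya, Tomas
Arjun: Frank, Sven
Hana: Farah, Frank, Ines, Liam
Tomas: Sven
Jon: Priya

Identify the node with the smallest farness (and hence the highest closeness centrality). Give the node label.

Hana

Farness (sum of distances to all others) for each node — Arjun:27, Carol:27, Farah:34, Frank:26, Hana:24, Ines:32, Jon:38, Liam:26, Priya:28, Sven:28, Tomas:38, Yael:42.
The smallest farness is 24, for Hana, so Hana has the highest closeness.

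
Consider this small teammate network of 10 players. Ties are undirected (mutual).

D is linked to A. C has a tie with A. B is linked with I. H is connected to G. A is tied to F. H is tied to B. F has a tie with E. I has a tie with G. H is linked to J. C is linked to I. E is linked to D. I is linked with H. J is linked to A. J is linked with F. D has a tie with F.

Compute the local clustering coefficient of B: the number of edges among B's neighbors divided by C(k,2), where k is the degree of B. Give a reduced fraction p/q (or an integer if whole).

1

B's neighbors: H and I (k = 2).
Possible neighbor pairs: C(2,2) = 1. Edges among them: H–I → e = 1.
Clustering(B) = 1/1.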